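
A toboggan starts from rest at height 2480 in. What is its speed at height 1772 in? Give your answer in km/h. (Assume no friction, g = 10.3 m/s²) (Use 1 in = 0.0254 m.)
Convert to SI: h₁−h₂ = 17.9832 m
mgh₁ = mgh₂ + ½mv² ⇒ v = √(2g(h₁−h₂)) = √(2·10.3·17.9832) = 19.2472 m/s = 69.29 km/h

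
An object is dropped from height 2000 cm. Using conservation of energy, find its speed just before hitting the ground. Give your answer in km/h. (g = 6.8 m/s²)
Convert to SI: h = 20.0 m
mgh = ½mv² ⇒ v = √(2gh) = √(2·6.8·20.0) = 16.4924 m/s = 59.37 km/h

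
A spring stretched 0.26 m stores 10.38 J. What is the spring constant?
k = 2·PE/x² = 2·10.38/(0.26)² = 307.1 N/m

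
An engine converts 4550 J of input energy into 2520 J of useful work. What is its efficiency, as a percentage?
η = W_out/W_in = 2520/4550 = 55.38%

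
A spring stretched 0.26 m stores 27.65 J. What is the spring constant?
k = 2·PE/x² = 2·27.65/(0.26)² = 818.0 N/m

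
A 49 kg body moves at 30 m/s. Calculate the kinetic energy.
KE = ½mv² = ½(49)(30)² = 22050.0 J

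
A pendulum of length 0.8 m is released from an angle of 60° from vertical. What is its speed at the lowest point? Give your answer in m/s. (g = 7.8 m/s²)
h = L(1 − cosθ) = 0.8(1 − cos60°) = 0.4 m
v = √(2gh) = √(2·7.8·0.4) = 2.498 m/s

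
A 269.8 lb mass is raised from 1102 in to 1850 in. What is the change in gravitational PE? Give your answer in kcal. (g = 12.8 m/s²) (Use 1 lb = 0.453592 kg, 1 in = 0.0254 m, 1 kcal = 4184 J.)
Convert to SI: m = 122.379 kg, Δh = 18.9992 m
ΔPE = mgΔh = (122.379)(12.8)(18.9992) = 29761.3 J = 7.113 kcal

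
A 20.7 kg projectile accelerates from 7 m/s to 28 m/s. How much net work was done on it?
W = ΔKE = ½m(v₂² − v₁²) = ½(20.7)(28² − 7²) = 7607.25 J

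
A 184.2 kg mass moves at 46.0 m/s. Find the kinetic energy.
KE = ½mv² = ½(184.2)(46.0)² = 194900 J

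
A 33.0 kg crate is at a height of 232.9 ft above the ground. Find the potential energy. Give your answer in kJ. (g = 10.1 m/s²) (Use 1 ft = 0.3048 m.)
Convert to SI: m = 33.0 kg, h = 70.9879 m
PE = mgh = (33.0)(10.1)(70.9879) = 23660.3 J = 23.66 kJ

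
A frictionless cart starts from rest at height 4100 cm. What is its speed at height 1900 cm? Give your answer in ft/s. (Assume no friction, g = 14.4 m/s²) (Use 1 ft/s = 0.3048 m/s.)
Convert to SI: h₁−h₂ = 22.0 m
mgh₁ = mgh₂ + ½mv² ⇒ v = √(2g(h₁−h₂)) = √(2·14.4·22.0) = 25.1714 m/s = 82.58 ft/s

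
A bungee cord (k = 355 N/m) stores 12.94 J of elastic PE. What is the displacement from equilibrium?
x = √(2·PE/k) = √(2·12.94/355) = 0.27 m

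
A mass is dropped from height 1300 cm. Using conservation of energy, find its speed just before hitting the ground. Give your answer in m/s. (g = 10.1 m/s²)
Convert to SI: h = 13.0 m
mgh = ½mv² ⇒ v = √(2gh) = √(2·10.1·13.0) = 16.2 m/s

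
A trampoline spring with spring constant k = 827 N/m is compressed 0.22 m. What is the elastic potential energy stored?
PE = ½kx² = ½(827)(0.22)² = 20.01 J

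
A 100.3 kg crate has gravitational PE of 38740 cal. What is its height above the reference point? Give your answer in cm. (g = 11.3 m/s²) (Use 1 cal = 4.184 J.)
Convert to SI: m = 100.3 kg, PE = 162088 J
h = PE/(mg) = 162088/(100.3·11.3) = 143.012 m = 14300 cm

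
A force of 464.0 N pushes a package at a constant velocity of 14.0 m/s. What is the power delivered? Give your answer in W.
P = Fv = (464.0)(14.0) = 6496 W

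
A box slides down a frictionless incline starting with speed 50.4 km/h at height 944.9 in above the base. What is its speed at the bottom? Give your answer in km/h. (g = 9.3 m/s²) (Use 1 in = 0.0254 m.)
Convert to SI: v₀ = 14.0 m/s, h = 24.0005 m
½mv₀² + mgh = ½mv² ⇒ v = √(v₀² + 2gh) = √(14.0² + 2·9.3·24.0005) = 25.3458 m/s = 91.24 km/h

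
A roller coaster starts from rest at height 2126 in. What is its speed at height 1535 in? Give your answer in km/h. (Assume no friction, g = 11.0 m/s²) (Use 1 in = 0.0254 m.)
Convert to SI: h₁−h₂ = 15.0114 m
mgh₁ = mgh₂ + ½mv² ⇒ v = √(2g(h₁−h₂)) = √(2·11.0·15.0114) = 18.1728 m/s = 65.42 km/h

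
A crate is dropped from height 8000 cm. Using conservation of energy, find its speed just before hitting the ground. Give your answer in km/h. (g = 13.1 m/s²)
Convert to SI: h = 80.0 m
mgh = ½mv² ⇒ v = √(2gh) = √(2·13.1·80.0) = 45.7821 m/s = 164.8 km/h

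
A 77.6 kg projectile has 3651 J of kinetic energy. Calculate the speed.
v = √(2·KE/m) = √(2·3651/77.6) = 9.7 m/s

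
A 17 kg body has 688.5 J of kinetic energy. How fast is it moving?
v = √(2·KE/m) = √(2·688.5/17) = 9.0 m/s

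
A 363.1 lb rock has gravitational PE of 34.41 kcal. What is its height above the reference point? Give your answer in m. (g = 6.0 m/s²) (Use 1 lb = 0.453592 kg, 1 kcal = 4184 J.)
Convert to SI: m = 164.699 kg, PE = 143971 J
h = PE/(mg) = 143971/(164.699·6.0) = 145.7 m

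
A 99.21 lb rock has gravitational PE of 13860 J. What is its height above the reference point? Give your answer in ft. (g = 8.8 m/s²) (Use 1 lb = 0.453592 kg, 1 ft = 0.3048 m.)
Convert to SI: m = 45.0009 kg, PE = 13860.0 J
h = PE/(mg) = 13860.0/(45.0009·8.8) = 34.9993 m = 114.8 ft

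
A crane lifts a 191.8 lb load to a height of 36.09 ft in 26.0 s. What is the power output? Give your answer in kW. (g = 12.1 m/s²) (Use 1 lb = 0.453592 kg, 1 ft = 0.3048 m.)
Convert to SI: m = 86.9989 kg, h = 11.0002 m, t = 26.0 s
P = mgh/t = (86.9989)(12.1)(11.0002)/26.0 = 445.377 W = 0.4454 kW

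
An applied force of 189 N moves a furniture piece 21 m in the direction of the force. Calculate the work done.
W = F·d = (189)(21) = 3969 J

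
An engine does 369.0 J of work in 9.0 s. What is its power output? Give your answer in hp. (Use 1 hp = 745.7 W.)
P = W/t = 369.0/9.0 = 41.0 W = 0.05498 hp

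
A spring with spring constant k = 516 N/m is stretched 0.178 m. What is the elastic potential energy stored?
PE = ½kx² = ½(516)(0.178)² = 8.174 J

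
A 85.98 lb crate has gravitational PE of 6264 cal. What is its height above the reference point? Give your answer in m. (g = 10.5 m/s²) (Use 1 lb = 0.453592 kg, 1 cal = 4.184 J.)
Convert to SI: m = 38.9998 kg, PE = 26208.6 J
h = PE/(mg) = 26208.6/(38.9998·10.5) = 64.0 m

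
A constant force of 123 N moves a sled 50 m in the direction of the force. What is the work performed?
W = F·d = (123)(50) = 6150 J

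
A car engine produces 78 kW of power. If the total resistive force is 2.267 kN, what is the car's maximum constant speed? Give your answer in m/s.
Convert to SI: F = 2267.0 N
P = Fv ⇒ v = P/F = 78000 W/2267.0 N = 34.41 m/s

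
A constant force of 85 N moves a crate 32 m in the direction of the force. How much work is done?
W = F·d = (85)(32) = 2720 J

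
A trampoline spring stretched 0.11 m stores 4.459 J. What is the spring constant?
k = 2·PE/x² = 2·4.459/(0.11)² = 737.0 N/m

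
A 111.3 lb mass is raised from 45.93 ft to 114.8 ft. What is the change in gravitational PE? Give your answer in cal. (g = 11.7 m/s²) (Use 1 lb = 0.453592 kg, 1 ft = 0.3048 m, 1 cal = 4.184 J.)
Convert to SI: m = 50.4848 kg, Δh = 20.9916 m
ΔPE = mgΔh = (50.4848)(11.7)(20.9916) = 12399.1 J = 2963 cal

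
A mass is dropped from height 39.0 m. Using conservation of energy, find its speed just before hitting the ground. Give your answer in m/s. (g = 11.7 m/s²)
mgh = ½mv² ⇒ v = √(2gh) = √(2·11.7·39.0) = 30.21 m/s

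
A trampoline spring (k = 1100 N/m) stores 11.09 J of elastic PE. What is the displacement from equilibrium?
x = √(2·PE/k) = √(2·11.09/1100) = 0.142 m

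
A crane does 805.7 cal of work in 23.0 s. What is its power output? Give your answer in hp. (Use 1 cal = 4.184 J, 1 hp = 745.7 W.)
Convert to SI: W = 3371.05 J, t = 23.0 s
P = W/t = 3371.05/23.0 = 146.56734 W = 0.1966 hp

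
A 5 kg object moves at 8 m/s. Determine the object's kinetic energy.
KE = ½mv² = ½(5)(8)² = 160.0 J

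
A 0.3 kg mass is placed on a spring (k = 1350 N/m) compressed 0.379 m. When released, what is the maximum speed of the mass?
½kx² = ½mv² ⇒ v = x√(k/m) = (0.379)√(1350/0.3) = 25.42 m/s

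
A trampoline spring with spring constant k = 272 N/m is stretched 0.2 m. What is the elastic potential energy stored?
PE = ½kx² = ½(272)(0.2)² = 5.44 J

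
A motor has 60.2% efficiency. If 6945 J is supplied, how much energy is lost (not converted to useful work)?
W_lost = W_in(1 − η) = 6945·(1 − 0.602) = 2764 J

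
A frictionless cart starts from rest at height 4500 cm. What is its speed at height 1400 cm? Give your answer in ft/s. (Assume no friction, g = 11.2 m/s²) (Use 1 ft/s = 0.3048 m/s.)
Convert to SI: h₁−h₂ = 31.0 m
mgh₁ = mgh₂ + ½mv² ⇒ v = √(2g(h₁−h₂)) = √(2·11.2·31.0) = 26.35147 m/s = 86.45 ft/s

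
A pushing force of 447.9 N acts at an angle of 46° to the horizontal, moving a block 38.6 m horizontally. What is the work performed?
W = F·d·cosθ = (447.9)(38.6)cos(46°) = 12010 J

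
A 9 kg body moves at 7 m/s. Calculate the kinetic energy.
KE = ½mv² = ½(9)(7)² = 220.5 J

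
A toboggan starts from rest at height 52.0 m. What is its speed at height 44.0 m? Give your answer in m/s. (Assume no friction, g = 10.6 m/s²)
mgh₁ = mgh₂ + ½mv² ⇒ v = √(2g(h₁−h₂)) = √(2·10.6·8.0) = 13.02 m/s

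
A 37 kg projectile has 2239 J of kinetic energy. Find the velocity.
v = √(2·KE/m) = √(2·2239/37) = 11.0 m/s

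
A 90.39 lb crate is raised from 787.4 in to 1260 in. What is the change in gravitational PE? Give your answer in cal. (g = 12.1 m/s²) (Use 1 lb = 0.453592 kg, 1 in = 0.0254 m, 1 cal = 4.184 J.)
Convert to SI: m = 41.0002 kg, Δh = 12.004 m
ΔPE = mgΔh = (41.0002)(12.1)(12.004) = 5955.23 J = 1423 cal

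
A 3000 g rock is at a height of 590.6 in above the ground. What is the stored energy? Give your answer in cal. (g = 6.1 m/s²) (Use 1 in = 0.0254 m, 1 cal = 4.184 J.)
Convert to SI: m = 3.0 kg, h = 15.0012 m
PE = mgh = (3.0)(6.1)(15.0012) = 274.523 J = 65.61 cal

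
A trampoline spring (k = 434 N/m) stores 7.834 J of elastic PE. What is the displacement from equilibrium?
x = √(2·PE/k) = √(2·7.834/434) = 0.19 m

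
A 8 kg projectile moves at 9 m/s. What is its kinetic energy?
KE = ½mv² = ½(8)(9)² = 324.0 J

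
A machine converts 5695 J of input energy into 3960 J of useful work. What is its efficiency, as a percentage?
η = W_out/W_in = 3960/5695 = 69.53%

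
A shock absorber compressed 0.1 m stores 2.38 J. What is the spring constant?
k = 2·PE/x² = 2·2.38/(0.1)² = 476.0 N/m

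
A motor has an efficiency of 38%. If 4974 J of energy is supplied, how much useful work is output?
W_out = η·W_in = 0.38·4974 = 1890.12 J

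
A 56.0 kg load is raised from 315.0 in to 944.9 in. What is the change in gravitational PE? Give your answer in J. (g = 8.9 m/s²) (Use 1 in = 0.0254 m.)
Convert to SI: m = 56.0 kg, Δh = 15.9995 m
ΔPE = mgΔh = (56.0)(8.9)(15.9995) = 7974 J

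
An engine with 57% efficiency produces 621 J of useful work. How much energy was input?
W_in = W_out/η = 621/0.57 = 1089 J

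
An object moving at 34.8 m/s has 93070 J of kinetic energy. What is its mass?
m = 2·KE/v² = 2·93070/(34.8)² = 153.7 kg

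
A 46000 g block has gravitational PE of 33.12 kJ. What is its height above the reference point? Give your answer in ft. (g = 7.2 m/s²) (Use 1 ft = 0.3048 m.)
Convert to SI: m = 46.0 kg, PE = 33120.0 J
h = PE/(mg) = 33120.0/(46.0·7.2) = 100.0 m = 328.1 ft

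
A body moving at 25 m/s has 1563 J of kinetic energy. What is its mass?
m = 2·KE/v² = 2·1563/(25)² = 5.002 kg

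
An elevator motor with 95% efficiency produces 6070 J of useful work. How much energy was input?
W_in = W_out/η = 6070/0.95 = 6389 J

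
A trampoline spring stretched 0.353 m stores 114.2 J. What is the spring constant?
k = 2·PE/x² = 2·114.2/(0.353)² = 1833 N/m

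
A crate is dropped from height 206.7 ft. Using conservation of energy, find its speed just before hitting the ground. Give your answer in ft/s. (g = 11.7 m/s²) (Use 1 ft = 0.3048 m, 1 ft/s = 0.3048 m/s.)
Convert to SI: h = 63.0022 m
mgh = ½mv² ⇒ v = √(2gh) = √(2·11.7·63.0022) = 38.396 m/s = 126.0 ft/s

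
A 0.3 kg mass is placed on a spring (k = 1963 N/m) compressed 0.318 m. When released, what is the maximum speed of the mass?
½kx² = ½mv² ⇒ v = x√(k/m) = (0.318)√(1963/0.3) = 25.72 m/s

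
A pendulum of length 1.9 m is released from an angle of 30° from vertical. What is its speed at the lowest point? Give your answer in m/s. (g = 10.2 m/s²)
h = L(1 − cosθ) = 1.9(1 − cos30°) = 0.254552 m
v = √(2gh) = √(2·10.2·0.254552) = 2.279 m/s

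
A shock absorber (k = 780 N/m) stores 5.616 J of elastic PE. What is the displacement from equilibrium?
x = √(2·PE/k) = √(2·5.616/780) = 0.12 m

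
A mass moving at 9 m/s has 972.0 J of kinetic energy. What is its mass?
m = 2·KE/v² = 2·972.0/(9)² = 24.0 kg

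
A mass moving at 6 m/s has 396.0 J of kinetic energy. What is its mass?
m = 2·KE/v² = 2·396.0/(6)² = 22.0 kg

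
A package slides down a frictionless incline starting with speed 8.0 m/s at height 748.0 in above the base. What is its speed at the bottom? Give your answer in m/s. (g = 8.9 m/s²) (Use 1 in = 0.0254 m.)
Convert to SI: v₀ = 8.0 m/s, h = 18.9992 m
½mv₀² + mgh = ½mv² ⇒ v = √(v₀² + 2gh) = √(8.0² + 2·8.9·18.9992) = 20.05 m/s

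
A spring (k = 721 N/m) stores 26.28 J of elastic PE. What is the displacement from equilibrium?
x = √(2·PE/k) = √(2·26.28/721) = 0.27 m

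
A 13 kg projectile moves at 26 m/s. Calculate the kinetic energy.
KE = ½mv² = ½(13)(26)² = 4394.0 J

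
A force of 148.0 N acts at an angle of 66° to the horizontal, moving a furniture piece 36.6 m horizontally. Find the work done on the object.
W = F·d·cosθ = (148.0)(36.6)cos(66°) = 2203 J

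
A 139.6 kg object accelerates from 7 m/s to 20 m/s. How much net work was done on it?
W = ΔKE = ½m(v₂² − v₁²) = ½(139.6)(20² − 7²) = 24499.8 J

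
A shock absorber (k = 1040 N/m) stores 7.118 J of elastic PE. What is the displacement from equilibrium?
x = √(2·PE/k) = √(2·7.118/1040) = 0.117 m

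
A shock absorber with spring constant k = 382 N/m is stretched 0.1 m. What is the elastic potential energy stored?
PE = ½kx² = ½(382)(0.1)² = 1.91 J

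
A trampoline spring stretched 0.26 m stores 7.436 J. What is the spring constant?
k = 2·PE/x² = 2·7.436/(0.26)² = 220.0 N/m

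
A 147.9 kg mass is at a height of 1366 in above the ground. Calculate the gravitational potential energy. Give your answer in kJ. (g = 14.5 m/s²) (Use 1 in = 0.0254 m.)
Convert to SI: m = 147.9 kg, h = 34.6964 m
PE = mgh = (147.9)(14.5)(34.6964) = 74408.2 J = 74.41 kJ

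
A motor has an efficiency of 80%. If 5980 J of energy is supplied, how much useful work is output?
W_out = η·W_in = 0.8·5980 = 4784.0 J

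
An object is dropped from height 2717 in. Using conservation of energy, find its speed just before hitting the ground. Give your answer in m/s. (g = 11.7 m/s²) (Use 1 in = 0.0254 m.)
Convert to SI: h = 69.0118 m
mgh = ½mv² ⇒ v = √(2gh) = √(2·11.7·69.0118) = 40.19 m/s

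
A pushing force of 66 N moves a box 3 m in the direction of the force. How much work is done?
W = F·d = (66)(3) = 198.0 J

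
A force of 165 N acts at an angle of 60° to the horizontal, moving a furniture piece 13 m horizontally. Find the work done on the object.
W = F·d·cosθ = (165)(13)cos(60°) = 1073 J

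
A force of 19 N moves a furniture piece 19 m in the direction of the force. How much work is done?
W = F·d = (19)(19) = 361.0 J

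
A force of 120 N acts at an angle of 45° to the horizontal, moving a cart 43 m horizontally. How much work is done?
W = F·d·cosθ = (120)(43)cos(45°) = 3649 J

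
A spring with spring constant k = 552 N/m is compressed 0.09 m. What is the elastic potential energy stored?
PE = ½kx² = ½(552)(0.09)² = 2.236 J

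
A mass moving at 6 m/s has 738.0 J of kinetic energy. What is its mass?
m = 2·KE/v² = 2·738.0/(6)² = 41.0 kg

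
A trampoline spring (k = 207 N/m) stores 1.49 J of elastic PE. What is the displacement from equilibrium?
x = √(2·PE/k) = √(2·1.49/207) = 0.12 m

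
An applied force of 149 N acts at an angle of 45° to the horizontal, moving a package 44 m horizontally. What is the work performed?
W = F·d·cosθ = (149)(44)cos(45°) = 4636 J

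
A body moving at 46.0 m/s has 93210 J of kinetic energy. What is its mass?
m = 2·KE/v² = 2·93210/(46.0)² = 88.1 kg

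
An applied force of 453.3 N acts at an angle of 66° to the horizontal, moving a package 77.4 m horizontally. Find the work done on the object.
W = F·d·cosθ = (453.3)(77.4)cos(66°) = 14270 J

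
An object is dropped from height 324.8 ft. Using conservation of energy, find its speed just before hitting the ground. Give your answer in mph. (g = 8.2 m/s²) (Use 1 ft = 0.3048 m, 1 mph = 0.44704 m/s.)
Convert to SI: h = 98.999 m
mgh = ½mv² ⇒ v = √(2gh) = √(2·8.2·98.999) = 40.2937 m/s = 90.13 mph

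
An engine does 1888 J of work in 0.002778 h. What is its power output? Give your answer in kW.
Convert to SI: W = 1888.0 J, t = 10.0008 s
P = W/t = 1888.0/10.0008 = 188.785 W = 0.1888 kW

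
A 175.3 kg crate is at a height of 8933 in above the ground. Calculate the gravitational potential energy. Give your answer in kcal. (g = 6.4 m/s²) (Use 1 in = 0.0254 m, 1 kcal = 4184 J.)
Convert to SI: m = 175.3 kg, h = 226.898 m
PE = mgh = (175.3)(6.4)(226.898) = 254562 J = 60.84 kcal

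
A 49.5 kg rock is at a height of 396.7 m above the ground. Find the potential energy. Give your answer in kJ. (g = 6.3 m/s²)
PE = mgh = (49.5)(6.3)(396.7) = 123711 J = 123.7 kJ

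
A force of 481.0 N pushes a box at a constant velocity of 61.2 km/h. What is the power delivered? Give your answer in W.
Convert to SI: F = 481.0 N, v = 17.0 m/s
P = Fv = (481.0)(17.0) = 8177 W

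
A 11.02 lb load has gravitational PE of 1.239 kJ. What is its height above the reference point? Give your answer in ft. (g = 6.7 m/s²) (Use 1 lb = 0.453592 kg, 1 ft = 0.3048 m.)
Convert to SI: m = 4.99858 kg, PE = 1239.0 J
h = PE/(mg) = 1239.0/(4.99858·6.7) = 36.9956 m = 121.4 ft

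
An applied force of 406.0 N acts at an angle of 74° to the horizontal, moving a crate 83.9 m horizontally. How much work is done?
W = F·d·cosθ = (406.0)(83.9)cos(74°) = 9389 J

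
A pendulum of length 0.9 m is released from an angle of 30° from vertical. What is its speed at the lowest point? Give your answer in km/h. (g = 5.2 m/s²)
h = L(1 − cosθ) = 0.9(1 − cos30°) = 0.120577 m
v = √(2gh) = √(2·5.2·0.120577) = 1.11982 m/s = 4.031 km/h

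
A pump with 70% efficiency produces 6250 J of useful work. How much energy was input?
W_in = W_out/η = 6250/0.7 = 8929 J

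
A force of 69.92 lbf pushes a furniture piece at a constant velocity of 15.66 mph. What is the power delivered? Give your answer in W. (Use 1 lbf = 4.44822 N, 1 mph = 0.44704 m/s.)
Convert to SI: F = 311.02 N, v = 7.00065 m/s
P = Fv = (311.02)(7.00065) = 2177 W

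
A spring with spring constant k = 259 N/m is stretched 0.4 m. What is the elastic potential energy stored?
PE = ½kx² = ½(259)(0.4)² = 20.72 J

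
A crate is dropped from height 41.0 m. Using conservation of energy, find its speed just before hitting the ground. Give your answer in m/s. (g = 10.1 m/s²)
mgh = ½mv² ⇒ v = √(2gh) = √(2·10.1·41.0) = 28.78 m/s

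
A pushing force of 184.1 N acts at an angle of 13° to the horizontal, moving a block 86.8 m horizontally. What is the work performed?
W = F·d·cosθ = (184.1)(86.8)cos(13°) = 15570 J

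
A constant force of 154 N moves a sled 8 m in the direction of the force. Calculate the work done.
W = F·d = (154)(8) = 1232 J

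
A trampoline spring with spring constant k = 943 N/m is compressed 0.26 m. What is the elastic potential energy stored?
PE = ½kx² = ½(943)(0.26)² = 31.87 J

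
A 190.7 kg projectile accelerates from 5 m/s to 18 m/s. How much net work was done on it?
W = ΔKE = ½m(v₂² − v₁²) = ½(190.7)(18² − 5²) = 28509.65 J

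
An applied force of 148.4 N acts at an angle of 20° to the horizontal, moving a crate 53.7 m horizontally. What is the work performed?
W = F·d·cosθ = (148.4)(53.7)cos(20°) = 7488 J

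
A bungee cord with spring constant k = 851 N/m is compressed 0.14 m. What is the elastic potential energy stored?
PE = ½kx² = ½(851)(0.14)² = 8.34 J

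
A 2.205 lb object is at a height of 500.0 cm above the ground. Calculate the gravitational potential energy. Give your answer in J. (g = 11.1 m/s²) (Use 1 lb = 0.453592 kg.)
Convert to SI: m = 1.00017 kg, h = 5.0 m
PE = mgh = (1.00017)(11.1)(5.0) = 55.51 J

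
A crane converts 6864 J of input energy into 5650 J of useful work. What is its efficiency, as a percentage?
η = W_out/W_in = 5650/6864 = 82.31%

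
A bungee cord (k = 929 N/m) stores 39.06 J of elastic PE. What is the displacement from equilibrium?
x = √(2·PE/k) = √(2·39.06/929) = 0.29 m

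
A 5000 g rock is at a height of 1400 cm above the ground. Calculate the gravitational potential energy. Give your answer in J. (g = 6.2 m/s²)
Convert to SI: m = 5.0 kg, h = 14.0 m
PE = mgh = (5.0)(6.2)(14.0) = 434.0 J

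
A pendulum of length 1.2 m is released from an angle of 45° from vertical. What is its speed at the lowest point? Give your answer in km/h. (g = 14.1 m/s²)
h = L(1 − cosθ) = 1.2(1 − cos45°) = 0.351472 m
v = √(2gh) = √(2·14.1·0.351472) = 3.14825 m/s = 11.33 km/h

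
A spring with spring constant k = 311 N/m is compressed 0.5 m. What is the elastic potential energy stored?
PE = ½kx² = ½(311)(0.5)² = 38.88 J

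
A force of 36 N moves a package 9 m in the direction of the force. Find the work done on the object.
W = F·d = (36)(9) = 324.0 J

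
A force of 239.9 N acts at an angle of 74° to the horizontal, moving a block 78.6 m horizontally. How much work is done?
W = F·d·cosθ = (239.9)(78.6)cos(74°) = 5197 J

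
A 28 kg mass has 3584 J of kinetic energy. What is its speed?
v = √(2·KE/m) = √(2·3584/28) = 16.0 m/s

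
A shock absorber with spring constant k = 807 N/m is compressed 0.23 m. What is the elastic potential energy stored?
PE = ½kx² = ½(807)(0.23)² = 21.35 J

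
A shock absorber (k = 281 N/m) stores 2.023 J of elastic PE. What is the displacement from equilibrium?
x = √(2·PE/k) = √(2·2.023/281) = 0.12 m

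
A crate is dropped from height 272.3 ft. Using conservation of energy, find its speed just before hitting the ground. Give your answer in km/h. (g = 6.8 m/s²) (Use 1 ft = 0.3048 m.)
Convert to SI: h = 82.997 m
mgh = ½mv² ⇒ v = √(2gh) = √(2·6.8·82.997) = 33.597 m/s = 120.9 km/h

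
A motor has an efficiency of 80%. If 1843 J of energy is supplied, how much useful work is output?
W_out = η·W_in = 0.8·1843 = 1474.4 J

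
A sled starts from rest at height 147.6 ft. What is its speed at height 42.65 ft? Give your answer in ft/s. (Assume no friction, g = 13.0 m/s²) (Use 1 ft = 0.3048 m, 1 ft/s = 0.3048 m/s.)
Convert to SI: h₁−h₂ = 31.9888 m
mgh₁ = mgh₂ + ½mv² ⇒ v = √(2g(h₁−h₂)) = √(2·13.0·31.9888) = 28.8393 m/s = 94.62 ft/s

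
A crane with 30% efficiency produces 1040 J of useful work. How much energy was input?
W_in = W_out/η = 1040/0.3 = 3467 J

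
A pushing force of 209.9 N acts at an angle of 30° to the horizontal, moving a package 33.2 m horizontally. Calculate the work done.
W = F·d·cosθ = (209.9)(33.2)cos(30°) = 6035 J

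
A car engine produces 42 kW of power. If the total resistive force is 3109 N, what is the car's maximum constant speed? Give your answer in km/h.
P = Fv ⇒ v = P/F = 42000 W/3109.0 N = 13.5092 m/s = 48.63 km/h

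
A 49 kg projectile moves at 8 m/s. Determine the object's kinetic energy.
KE = ½mv² = ½(49)(8)² = 1568.0 J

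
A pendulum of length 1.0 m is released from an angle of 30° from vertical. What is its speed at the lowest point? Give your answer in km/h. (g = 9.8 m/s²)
h = L(1 − cosθ) = 1.0(1 − cos30°) = 0.133975 m
v = √(2gh) = √(2·9.8·0.133975) = 1.62046 m/s = 5.834 km/h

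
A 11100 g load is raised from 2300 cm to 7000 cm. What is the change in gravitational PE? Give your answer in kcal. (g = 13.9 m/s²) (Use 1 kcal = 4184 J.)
Convert to SI: m = 11.1 kg, Δh = 47.0 m
ΔPE = mgΔh = (11.1)(13.9)(47.0) = 7251.63 J = 1.733 kcal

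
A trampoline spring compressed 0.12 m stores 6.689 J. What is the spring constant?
k = 2·PE/x² = 2·6.689/(0.12)² = 929.0 N/m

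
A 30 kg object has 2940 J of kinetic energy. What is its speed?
v = √(2·KE/m) = √(2·2940/30) = 14.0 m/s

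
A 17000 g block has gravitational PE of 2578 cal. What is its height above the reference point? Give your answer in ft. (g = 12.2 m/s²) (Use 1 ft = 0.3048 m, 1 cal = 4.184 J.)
Convert to SI: m = 17.0 kg, PE = 10786.4 J
h = PE/(mg) = 10786.4/(17.0·12.2) = 52.0075 m = 170.6 ft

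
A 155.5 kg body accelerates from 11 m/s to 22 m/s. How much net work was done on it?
W = ΔKE = ½m(v₂² − v₁²) = ½(155.5)(22² − 11²) = 28223.25 J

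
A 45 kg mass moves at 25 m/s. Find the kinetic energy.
KE = ½mv² = ½(45)(25)² = 14062.5 J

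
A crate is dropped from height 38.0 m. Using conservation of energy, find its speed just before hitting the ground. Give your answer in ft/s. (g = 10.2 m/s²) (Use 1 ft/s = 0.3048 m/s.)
mgh = ½mv² ⇒ v = √(2gh) = √(2·10.2·38.0) = 27.8424 m/s = 91.35 ft/s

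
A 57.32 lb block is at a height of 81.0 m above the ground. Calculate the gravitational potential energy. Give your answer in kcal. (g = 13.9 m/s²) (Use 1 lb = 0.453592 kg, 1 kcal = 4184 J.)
Convert to SI: m = 25.9999 kg, h = 81.0 m
PE = mgh = (25.9999)(13.9)(81.0) = 29273.3 J = 6.996 kcal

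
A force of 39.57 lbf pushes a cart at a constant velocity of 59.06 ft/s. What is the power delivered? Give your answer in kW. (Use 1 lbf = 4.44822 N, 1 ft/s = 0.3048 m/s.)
Convert to SI: F = 176.016 N, v = 18.0015 m/s
P = Fv = (176.016)(18.0015) = 3168.55 W = 3.169 kW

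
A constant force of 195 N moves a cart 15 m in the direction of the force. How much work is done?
W = F·d = (195)(15) = 2925 J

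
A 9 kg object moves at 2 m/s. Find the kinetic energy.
KE = ½mv² = ½(9)(2)² = 18.0 J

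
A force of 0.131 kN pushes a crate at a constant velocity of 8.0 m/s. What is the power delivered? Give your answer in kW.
Convert to SI: F = 131.0 N, v = 8.0 m/s
P = Fv = (131.0)(8.0) = 1048.0 W = 1.048 kW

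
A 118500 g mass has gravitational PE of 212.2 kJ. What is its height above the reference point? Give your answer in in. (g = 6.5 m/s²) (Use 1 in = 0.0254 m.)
Convert to SI: m = 118.5 kg, PE = 212200 J
h = PE/(mg) = 212200/(118.5·6.5) = 275.495 m = 10850 in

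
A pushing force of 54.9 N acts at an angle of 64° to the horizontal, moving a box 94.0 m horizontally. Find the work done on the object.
W = F·d·cosθ = (54.9)(94.0)cos(64°) = 2262 J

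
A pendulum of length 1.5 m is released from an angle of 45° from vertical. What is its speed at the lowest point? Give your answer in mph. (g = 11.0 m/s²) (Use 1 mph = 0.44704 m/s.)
h = L(1 − cosθ) = 1.5(1 − cos45°) = 0.43934 m
v = √(2gh) = √(2·11.0·0.43934) = 3.10893 m/s = 6.954 mph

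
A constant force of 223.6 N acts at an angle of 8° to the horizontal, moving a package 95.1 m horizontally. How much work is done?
W = F·d·cosθ = (223.6)(95.1)cos(8°) = 21060 J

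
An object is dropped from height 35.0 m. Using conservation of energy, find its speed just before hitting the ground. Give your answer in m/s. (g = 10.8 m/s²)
mgh = ½mv² ⇒ v = √(2gh) = √(2·10.8·35.0) = 27.5 m/s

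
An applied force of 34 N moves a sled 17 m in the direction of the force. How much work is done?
W = F·d = (34)(17) = 578.0 J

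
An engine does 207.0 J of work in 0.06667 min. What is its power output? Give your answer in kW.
Convert to SI: W = 207.0 J, t = 4.0002 s
P = W/t = 207.0/4.0002 = 51.7474 W = 0.05175 kW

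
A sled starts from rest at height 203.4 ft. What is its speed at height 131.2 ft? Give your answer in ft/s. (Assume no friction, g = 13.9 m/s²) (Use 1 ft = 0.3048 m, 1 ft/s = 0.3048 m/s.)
Convert to SI: h₁−h₂ = 22.0066 m
mgh₁ = mgh₂ + ½mv² ⇒ v = √(2g(h₁−h₂)) = √(2·13.9·22.0066) = 24.7342 m/s = 81.15 ft/s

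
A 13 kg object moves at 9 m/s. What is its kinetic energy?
KE = ½mv² = ½(13)(9)² = 526.5 J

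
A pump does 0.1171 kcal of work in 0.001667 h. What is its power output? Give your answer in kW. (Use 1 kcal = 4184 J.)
Convert to SI: W = 489.946 J, t = 6.0012 s
P = W/t = 489.946/6.0012 = 81.6414 W = 0.08164 kW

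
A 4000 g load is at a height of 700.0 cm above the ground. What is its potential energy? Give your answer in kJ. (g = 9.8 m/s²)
Convert to SI: m = 4.0 kg, h = 7.0 m
PE = mgh = (4.0)(9.8)(7.0) = 274.4 J = 0.2744 kJ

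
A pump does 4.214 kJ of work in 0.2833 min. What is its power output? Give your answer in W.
Convert to SI: W = 4214.0 J, t = 16.998 s
P = W/t = 4214.0/16.998 = 247.9 W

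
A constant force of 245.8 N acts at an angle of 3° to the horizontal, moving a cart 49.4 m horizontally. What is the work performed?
W = F·d·cosθ = (245.8)(49.4)cos(3°) = 12130 J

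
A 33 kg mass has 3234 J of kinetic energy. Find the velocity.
v = √(2·KE/m) = √(2·3234/33) = 14.0 m/s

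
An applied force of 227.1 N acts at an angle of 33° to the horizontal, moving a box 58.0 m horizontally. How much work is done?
W = F·d·cosθ = (227.1)(58.0)cos(33°) = 11050 J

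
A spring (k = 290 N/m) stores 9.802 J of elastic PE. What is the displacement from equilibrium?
x = √(2·PE/k) = √(2·9.802/290) = 0.26 m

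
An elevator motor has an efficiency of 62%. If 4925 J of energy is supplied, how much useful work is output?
W_out = η·W_in = 0.62·4925 = 3053.5 J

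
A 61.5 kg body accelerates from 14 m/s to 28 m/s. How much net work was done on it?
W = ΔKE = ½m(v₂² − v₁²) = ½(61.5)(28² − 14²) = 18081.0 J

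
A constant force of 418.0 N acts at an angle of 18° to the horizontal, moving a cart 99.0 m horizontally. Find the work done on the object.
W = F·d·cosθ = (418.0)(99.0)cos(18°) = 39360 J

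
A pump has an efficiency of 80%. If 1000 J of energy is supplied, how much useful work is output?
W_out = η·W_in = 0.8·1000 = 800.0 J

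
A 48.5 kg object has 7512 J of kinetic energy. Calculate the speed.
v = √(2·KE/m) = √(2·7512/48.5) = 17.6 m/s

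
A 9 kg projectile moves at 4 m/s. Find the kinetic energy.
KE = ½mv² = ½(9)(4)² = 72.0 J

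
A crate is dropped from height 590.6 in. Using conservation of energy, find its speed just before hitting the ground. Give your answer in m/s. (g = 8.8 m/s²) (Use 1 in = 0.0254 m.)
Convert to SI: h = 15.0012 m
mgh = ½mv² ⇒ v = √(2gh) = √(2·8.8·15.0012) = 16.25 m/s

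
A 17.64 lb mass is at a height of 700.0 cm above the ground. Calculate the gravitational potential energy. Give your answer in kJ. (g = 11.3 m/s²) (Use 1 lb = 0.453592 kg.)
Convert to SI: m = 8.00136 kg, h = 7.0 m
PE = mgh = (8.00136)(11.3)(7.0) = 632.908 J = 0.6329 kJ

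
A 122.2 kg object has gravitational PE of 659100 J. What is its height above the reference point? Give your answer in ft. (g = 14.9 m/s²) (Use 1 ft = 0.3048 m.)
h = PE/(mg) = 659100/(122.2·14.9) = 361.988 m = 1188 ft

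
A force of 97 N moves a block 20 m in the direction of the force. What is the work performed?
W = F·d = (97)(20) = 1940 J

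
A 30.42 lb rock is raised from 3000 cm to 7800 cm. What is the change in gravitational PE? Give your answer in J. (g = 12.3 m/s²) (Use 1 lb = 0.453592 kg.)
Convert to SI: m = 13.7983 kg, Δh = 48.0 m
ΔPE = mgΔh = (13.7983)(12.3)(48.0) = 8146 J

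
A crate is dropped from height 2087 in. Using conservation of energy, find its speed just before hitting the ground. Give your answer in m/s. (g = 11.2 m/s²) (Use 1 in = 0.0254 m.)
Convert to SI: h = 53.0098 m
mgh = ½mv² ⇒ v = √(2gh) = √(2·11.2·53.0098) = 34.46 m/s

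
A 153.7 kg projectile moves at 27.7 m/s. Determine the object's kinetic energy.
KE = ½mv² = ½(153.7)(27.7)² = 58970 J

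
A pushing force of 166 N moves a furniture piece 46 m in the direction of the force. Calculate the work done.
W = F·d = (166)(46) = 7636 J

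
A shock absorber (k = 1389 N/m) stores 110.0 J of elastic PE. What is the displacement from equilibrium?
x = √(2·PE/k) = √(2·110.0/1389) = 0.398 m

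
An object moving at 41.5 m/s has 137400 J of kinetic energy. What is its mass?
m = 2·KE/v² = 2·137400/(41.5)² = 159.6 kg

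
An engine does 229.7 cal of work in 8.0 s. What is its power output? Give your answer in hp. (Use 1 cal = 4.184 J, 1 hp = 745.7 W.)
Convert to SI: W = 961.065 J, t = 8.0 s
P = W/t = 961.065/8.0 = 120.133 W = 0.1611 hp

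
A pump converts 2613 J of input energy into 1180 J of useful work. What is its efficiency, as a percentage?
η = W_out/W_in = 1180/2613 = 45.16%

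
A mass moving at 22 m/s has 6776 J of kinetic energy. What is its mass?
m = 2·KE/v² = 2·6776/(22)² = 28.0 kg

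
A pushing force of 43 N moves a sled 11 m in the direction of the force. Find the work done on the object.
W = F·d = (43)(11) = 473.0 J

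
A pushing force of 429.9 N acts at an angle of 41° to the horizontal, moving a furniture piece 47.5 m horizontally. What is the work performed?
W = F·d·cosθ = (429.9)(47.5)cos(41°) = 15410 J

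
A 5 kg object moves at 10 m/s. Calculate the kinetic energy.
KE = ½mv² = ½(5)(10)² = 250.0 J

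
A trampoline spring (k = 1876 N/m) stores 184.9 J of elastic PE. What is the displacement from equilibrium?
x = √(2·PE/k) = √(2·184.9/1876) = 0.444 m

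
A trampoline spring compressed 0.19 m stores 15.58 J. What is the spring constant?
k = 2·PE/x² = 2·15.58/(0.19)² = 863.2 N/m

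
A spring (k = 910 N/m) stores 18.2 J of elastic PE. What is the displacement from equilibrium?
x = √(2·PE/k) = √(2·18.2/910) = 0.2 m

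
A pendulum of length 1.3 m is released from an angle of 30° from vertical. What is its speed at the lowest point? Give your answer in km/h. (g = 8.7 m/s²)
h = L(1 − cosθ) = 1.3(1 − cos30°) = 0.174167 m
v = √(2gh) = √(2·8.7·0.174167) = 1.74083 m/s = 6.267 km/h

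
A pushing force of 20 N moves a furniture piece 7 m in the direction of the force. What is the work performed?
W = F·d = (20)(7) = 140.0 J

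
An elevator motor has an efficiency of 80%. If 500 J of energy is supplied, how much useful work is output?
W_out = η·W_in = 0.8·500 = 400.0 J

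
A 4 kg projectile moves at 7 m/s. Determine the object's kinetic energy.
KE = ½mv² = ½(4)(7)² = 98.0 J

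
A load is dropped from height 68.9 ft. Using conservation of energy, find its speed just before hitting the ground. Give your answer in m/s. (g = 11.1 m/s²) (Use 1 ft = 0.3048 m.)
Convert to SI: h = 21.0007 m
mgh = ½mv² ⇒ v = √(2gh) = √(2·11.1·21.0007) = 21.59 m/s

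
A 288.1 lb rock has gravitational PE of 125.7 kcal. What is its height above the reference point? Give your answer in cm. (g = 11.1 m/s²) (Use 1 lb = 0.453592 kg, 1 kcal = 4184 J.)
Convert to SI: m = 130.68 kg, PE = 525929 J
h = PE/(mg) = 525929/(130.68·11.1) = 362.573 m = 36260 cm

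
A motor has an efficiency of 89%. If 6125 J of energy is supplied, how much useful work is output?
W_out = η·W_in = 0.89·6125 = 5451.25 J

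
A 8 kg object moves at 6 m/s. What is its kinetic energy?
KE = ½mv² = ½(8)(6)² = 144.0 J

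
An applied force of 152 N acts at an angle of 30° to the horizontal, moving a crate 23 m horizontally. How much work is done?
W = F·d·cosθ = (152)(23)cos(30°) = 3028 J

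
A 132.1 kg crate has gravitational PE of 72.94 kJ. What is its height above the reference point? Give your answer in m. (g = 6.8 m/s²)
Convert to SI: m = 132.1 kg, PE = 72940.0 J
h = PE/(mg) = 72940.0/(132.1·6.8) = 81.2 m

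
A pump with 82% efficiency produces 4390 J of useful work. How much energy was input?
W_in = W_out/η = 4390/0.82 = 5354 J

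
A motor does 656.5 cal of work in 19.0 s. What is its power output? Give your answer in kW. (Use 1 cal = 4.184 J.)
Convert to SI: W = 2746.8 J, t = 19.0 s
P = W/t = 2746.8/19.0 = 144.568 W = 0.1446 kW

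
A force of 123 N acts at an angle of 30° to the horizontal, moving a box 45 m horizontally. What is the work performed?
W = F·d·cosθ = (123)(45)cos(30°) = 4793 J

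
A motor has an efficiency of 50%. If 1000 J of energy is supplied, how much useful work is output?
W_out = η·W_in = 0.5·1000 = 500.0 J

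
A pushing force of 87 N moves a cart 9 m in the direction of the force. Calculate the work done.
W = F·d = (87)(9) = 783.0 J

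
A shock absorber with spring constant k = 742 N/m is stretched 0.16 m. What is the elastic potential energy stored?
PE = ½kx² = ½(742)(0.16)² = 9.498 J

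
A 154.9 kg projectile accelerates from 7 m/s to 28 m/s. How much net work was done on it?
W = ΔKE = ½m(v₂² − v₁²) = ½(154.9)(28² − 7²) = 56925.75 J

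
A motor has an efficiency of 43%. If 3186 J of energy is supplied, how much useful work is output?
W_out = η·W_in = 0.43·3186 = 1369.98 J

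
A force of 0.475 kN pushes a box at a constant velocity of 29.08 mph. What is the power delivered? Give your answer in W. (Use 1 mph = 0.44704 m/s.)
Convert to SI: F = 475.0 N, v = 12.9999 m/s
P = Fv = (475.0)(12.9999) = 6175 W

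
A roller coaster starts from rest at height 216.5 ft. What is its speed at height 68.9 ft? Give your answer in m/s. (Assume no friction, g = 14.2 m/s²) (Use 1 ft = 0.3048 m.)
Convert to SI: h₁−h₂ = 44.9885 m
mgh₁ = mgh₂ + ½mv² ⇒ v = √(2g(h₁−h₂)) = √(2·14.2·44.9885) = 35.74 m/s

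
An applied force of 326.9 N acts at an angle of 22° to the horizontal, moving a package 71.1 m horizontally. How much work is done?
W = F·d·cosθ = (326.9)(71.1)cos(22°) = 21550 J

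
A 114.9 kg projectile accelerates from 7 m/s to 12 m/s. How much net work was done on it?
W = ΔKE = ½m(v₂² − v₁²) = ½(114.9)(12² − 7²) = 5457.75 J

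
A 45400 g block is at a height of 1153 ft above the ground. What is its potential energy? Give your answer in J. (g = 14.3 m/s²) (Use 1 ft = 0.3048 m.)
Convert to SI: m = 45.4 kg, h = 351.434 m
PE = mgh = (45.4)(14.3)(351.434) = 228200 J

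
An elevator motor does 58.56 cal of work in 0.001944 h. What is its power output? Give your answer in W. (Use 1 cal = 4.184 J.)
Convert to SI: W = 245.015 J, t = 6.9984 s
P = W/t = 245.015/6.9984 = 35.01 W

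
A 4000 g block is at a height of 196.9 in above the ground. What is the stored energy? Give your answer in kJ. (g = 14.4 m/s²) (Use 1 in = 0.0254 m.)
Convert to SI: m = 4.0 kg, h = 5.00126 m
PE = mgh = (4.0)(14.4)(5.00126) = 288.073 J = 0.2881 kJ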